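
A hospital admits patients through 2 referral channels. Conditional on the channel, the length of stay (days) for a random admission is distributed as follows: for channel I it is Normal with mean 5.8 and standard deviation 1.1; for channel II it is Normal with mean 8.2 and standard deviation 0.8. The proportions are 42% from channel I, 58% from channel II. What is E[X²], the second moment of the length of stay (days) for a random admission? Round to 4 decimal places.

For each component E[X²] = Var + (mean)², giving I: 34.85; II: 67.88.
Overall E[X²] = 0.42·34.85 + 0.58·67.88 = 54.0074.

54.0074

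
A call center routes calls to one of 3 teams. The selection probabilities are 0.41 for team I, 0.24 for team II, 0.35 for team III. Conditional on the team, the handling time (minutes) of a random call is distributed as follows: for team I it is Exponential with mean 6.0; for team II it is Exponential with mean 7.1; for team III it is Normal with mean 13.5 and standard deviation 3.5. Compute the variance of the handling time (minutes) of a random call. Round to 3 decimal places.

42.777

Per component, I: μ=6, E[X²]=72; II: μ=7.1, E[X²]=100.82; III: μ=13.5, E[X²]=194.5.
E[X] = 0.41·6 + 0.24·7.1 + 0.35·13.5 = 8.889.
E[X²] = 0.41·72 + 0.24·100.82 + 0.35·194.5 = 121.792.
Var(X) = E[X²] − (E[X])² = 121.792 − 79.0143 = 42.7775.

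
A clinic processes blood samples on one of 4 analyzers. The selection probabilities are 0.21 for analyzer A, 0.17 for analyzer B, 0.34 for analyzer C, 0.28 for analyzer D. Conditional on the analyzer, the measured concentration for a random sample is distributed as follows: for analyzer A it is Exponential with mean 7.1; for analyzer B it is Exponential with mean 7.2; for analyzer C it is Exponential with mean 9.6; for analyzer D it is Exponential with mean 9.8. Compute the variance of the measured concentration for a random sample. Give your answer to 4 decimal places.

Per component, A: μ=7.1, E[X²]=100.82; B: μ=7.2, E[X²]=103.68; C: μ=9.6, E[X²]=184.32; D: μ=9.8, E[X²]=192.08.
E[X] = 0.21·7.1 + 0.17·7.2 + 0.34·9.6 + 0.28·9.8 = 8.723.
E[X²] = 0.21·100.82 + 0.17·103.68 + 0.34·184.32 + 0.28·192.08 = 155.249.
Var(X) = E[X²] − (E[X])² = 155.249 − 76.0907 = 79.1583.

79.1583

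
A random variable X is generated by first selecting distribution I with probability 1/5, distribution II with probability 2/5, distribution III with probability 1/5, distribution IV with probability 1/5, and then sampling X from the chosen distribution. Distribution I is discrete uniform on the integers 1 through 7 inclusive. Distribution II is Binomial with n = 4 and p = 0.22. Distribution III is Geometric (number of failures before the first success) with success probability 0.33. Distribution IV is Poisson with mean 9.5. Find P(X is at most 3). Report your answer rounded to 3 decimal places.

0.647

Conditional on each component, P(X ≤ 3): I: 0.428571; II: 0.997657; III: 0.798489; IV: 0.0148596.
By total probability, P(X ≤ 3) = 0.2·0.428571 + 0.4·0.997657 + 0.2·0.798489 + 0.2·0.0148596 = 0.647447.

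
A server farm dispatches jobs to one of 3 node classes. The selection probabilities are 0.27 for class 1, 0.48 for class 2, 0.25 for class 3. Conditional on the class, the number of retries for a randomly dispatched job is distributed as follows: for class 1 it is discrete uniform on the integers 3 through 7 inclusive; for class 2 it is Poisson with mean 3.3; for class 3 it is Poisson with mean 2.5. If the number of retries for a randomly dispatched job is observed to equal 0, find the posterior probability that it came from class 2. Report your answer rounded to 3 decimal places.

Likelihoods P(X=0 | ·): 1: 0; 2: 0.0368832; 3: 0.082085.
Posterior ∝ prior × likelihood. Numerator for 2: 0.48·0.0368832 = 0.0177039.
Normalizing constant: 0.27·0 + 0.48·0.0368832 + 0.25·0.082085 = 0.0382252.
P(2 | observation) = 0.0177039 / 0.0382252 = 0.463148.

0.463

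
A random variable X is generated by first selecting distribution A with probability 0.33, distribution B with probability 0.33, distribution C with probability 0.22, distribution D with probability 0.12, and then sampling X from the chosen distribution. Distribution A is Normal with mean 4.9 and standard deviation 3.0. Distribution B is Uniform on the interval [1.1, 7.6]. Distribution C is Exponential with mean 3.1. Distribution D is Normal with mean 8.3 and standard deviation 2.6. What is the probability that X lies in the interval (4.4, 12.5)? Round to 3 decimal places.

0.502

Conditional on each component, P(4.4 < X < 12.5): A: 0.560535; B: 0.492308; C: 0.224136; D: 0.880079.
By total probability, P(4.4 < X < 12.5) = 0.33·0.560535 + 0.33·0.492308 + 0.22·0.224136 + 0.12·0.880079 = 0.502357.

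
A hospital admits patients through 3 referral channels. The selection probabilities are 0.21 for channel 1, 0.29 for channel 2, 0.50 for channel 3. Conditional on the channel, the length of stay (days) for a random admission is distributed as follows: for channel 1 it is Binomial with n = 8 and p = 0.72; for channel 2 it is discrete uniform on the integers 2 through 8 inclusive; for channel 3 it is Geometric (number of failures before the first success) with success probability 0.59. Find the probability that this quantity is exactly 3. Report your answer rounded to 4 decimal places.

Conditional on each channel, P(X = 3): 1: 0.0359729; 2: 0.142857; 3: 0.0406634.
By total probability, P(X = 3) = 0.21·0.0359729 + 0.29·0.142857 + 0.5·0.0406634 = 0.0693146.

0.0693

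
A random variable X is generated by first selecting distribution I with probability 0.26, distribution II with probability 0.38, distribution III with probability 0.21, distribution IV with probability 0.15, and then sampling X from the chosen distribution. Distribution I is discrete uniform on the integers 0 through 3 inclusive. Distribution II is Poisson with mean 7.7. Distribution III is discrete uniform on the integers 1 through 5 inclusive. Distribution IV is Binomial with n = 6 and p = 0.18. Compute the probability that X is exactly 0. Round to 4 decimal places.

Conditional on each component, P(X = 0): I: 0.25; II: 0.000452827; III: 0; IV: 0.304007.
By total probability, P(X = 0) = 0.26·0.25 + 0.38·0.000452827 + 0.21·0 + 0.15·0.304007 = 0.110773.

0.1108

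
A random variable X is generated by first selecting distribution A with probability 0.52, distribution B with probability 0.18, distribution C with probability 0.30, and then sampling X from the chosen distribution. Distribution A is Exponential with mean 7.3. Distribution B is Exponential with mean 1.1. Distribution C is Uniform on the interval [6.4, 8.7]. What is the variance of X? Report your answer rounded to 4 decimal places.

33.9151

Per component, A: μ=7.3, E[X²]=106.58; B: μ=1.1, E[X²]=2.42; C: μ=7.55, E[X²]=57.4433.
E[X] = 0.52·7.3 + 0.18·1.1 + 0.3·7.55 = 6.259.
E[X²] = 0.52·106.58 + 0.18·2.42 + 0.3·57.4433 = 73.0902.
Var(X) = E[X²] − (E[X])² = 73.0902 − 39.1751 = 33.9151.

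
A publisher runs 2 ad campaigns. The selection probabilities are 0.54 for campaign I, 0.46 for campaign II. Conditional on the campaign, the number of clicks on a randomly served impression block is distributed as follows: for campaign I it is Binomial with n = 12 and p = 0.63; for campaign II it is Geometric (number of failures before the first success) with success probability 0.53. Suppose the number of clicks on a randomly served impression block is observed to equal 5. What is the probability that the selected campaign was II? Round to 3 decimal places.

0.122

Likelihoods P(X=5 | ·): I: 0.0746174; II: 0.0121553.
Posterior ∝ prior × likelihood. Numerator for II: 0.46·0.0121553 = 0.00559143.
Normalizing constant: 0.54·0.0746174 + 0.46·0.0121553 = 0.0458848.
P(II | observation) = 0.00559143 / 0.0458848 = 0.121858.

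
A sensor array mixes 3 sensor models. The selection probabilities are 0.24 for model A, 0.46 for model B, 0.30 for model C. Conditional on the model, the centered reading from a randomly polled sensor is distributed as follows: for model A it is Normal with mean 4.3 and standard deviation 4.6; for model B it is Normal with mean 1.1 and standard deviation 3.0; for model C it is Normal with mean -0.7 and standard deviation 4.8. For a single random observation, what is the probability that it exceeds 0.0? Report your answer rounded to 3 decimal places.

0.626

Conditional on each model, P(X > 0.0): A: 0.82505; B: 0.643066; C: 0.442026.
By total probability, P(X > 0.0) = 0.24·0.82505 + 0.46·0.643066 + 0.3·0.442026 = 0.62643.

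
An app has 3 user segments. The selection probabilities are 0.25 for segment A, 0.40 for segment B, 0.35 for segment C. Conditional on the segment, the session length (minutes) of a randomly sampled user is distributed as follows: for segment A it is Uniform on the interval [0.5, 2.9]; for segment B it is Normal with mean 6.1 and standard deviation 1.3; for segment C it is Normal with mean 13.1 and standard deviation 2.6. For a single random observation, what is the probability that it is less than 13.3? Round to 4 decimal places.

Conditional on each segment, P(X < 13.3): A: 1; B: 1; C: 0.530658.
By total probability, P(X < 13.3) = 0.25·1 + 0.4·1 + 0.35·0.530658 = 0.83573.

0.8357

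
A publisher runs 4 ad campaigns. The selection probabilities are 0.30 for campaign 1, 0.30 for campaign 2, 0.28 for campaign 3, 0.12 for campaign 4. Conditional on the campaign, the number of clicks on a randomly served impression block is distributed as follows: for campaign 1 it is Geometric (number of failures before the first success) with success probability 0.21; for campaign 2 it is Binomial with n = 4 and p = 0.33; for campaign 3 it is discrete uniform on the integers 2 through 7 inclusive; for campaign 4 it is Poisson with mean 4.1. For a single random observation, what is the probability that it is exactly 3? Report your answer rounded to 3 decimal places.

0.129

Conditional on each campaign, P(X = 3): 1: 0.103538; 2: 0.0963112; 3: 0.166667; 4: 0.190368.
By total probability, P(X = 3) = 0.3·0.103538 + 0.3·0.0963112 + 0.28·0.166667 + 0.12·0.190368 = 0.129466.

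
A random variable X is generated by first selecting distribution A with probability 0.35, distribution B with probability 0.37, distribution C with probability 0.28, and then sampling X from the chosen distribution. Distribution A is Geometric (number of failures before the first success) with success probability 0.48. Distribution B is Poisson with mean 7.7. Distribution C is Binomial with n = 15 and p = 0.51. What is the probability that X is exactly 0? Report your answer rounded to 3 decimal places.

Conditional on each component, P(X = 0): A: 0.48; B: 0.000452827; C: 2.25393e-05.
By total probability, P(X = 0) = 0.35·0.48 + 0.37·0.000452827 + 0.28·2.25393e-05 = 0.168174.

0.168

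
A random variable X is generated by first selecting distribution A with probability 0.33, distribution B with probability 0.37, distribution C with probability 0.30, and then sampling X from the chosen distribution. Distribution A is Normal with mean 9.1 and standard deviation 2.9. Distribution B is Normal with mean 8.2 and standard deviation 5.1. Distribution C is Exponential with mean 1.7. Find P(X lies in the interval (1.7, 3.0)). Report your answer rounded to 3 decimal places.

0.083

Conditional on each component, P(1.7 < X < 3.0): A: 0.0123537; B: 0.0527158; C: 0.196642.
By total probability, P(1.7 < X < 3.0) = 0.33·0.0123537 + 0.37·0.0527158 + 0.3·0.196642 = 0.0825743.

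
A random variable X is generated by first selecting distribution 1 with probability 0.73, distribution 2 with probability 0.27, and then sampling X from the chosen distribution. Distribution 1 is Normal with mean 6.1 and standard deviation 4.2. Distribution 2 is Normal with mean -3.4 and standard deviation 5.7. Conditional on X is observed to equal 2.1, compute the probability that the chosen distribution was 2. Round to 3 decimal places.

Likelihoods f(2.1 | ·): 1: 0.0603534; 2: 0.0439399.
Posterior ∝ prior × likelihood. Numerator for 2: 0.27·0.0439399 = 0.0118638.
Normalizing constant: 0.73·0.0603534 + 0.27·0.0439399 = 0.0559218.
P(2 | observation) = 0.0118638 / 0.0559218 = 0.212149.

0.212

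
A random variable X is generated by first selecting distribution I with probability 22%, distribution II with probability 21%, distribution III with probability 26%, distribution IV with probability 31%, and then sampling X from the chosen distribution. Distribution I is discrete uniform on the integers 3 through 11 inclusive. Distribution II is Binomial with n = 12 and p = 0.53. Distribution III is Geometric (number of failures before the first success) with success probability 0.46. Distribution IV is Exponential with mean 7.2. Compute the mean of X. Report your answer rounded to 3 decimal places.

5.413

Component means — I: 7; II: 6.36; III: 1.17391; IV: 7.2.
E[X] = 0.22·7 + 0.21·6.36 + 0.26·1.17391 + 0.31·7.2 = 5.41282.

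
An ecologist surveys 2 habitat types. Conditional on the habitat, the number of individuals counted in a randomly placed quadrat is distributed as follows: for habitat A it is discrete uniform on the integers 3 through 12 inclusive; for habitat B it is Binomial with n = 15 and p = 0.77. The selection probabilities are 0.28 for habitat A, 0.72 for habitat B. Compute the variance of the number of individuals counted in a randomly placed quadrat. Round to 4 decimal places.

Per component, A: μ=7.5, E[X²]=64.5; B: μ=11.55, E[X²]=136.059.
E[X] = 0.28·7.5 + 0.72·11.55 = 10.416.
E[X²] = 0.28·64.5 + 0.72·136.059 = 116.022.
Var(X) = E[X²] − (E[X])² = 116.022 − 108.493 = 7.52942.

7.5294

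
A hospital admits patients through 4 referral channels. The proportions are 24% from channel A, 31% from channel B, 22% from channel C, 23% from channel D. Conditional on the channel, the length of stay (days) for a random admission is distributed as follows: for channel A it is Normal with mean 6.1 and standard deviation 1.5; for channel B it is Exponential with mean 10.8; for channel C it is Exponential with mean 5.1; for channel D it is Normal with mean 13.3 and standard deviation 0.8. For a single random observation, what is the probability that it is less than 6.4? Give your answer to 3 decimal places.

0.435

Conditional on each channel, P(X < 6.4): A: 0.57926; B: 0.447108; C: 0.714896; D: 0.
By total probability, P(X < 6.4) = 0.24·0.57926 + 0.31·0.447108 + 0.22·0.714896 + 0.23·0 = 0.434903.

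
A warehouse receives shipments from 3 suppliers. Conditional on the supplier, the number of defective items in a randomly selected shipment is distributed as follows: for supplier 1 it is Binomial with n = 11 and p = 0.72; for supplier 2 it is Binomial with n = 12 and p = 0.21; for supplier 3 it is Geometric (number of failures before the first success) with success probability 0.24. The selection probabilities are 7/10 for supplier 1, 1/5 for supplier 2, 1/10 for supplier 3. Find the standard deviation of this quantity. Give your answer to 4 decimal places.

2.9904

Per component, 1: μ=7.92, E[X²]=64.944; 2: μ=2.52, E[X²]=8.3412; 3: μ=3.16667, E[X²]=23.2222.
E[X] = 0.7·7.92 + 0.2·2.52 + 0.1·3.16667 = 6.36467.
E[X²] = 0.7·64.944 + 0.2·8.3412 + 0.1·23.2222 = 49.4513.
Var(X) = E[X²] − (E[X])² = 49.4513 − 40.509 = 8.94228.
SD(X) = √8.94228 = 2.99036.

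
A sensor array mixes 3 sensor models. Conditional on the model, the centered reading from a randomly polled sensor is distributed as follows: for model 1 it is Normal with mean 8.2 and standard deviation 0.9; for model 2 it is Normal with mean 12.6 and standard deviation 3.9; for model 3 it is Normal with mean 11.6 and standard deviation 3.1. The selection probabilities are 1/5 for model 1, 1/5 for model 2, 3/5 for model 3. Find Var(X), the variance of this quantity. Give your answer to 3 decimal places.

11.252

Per component, 1: μ=8.2, E[X²]=68.05; 2: μ=12.6, E[X²]=173.97; 3: μ=11.6, E[X²]=144.17.
E[X] = 0.2·8.2 + 0.2·12.6 + 0.6·11.6 = 11.12.
E[X²] = 0.2·68.05 + 0.2·173.97 + 0.6·144.17 = 134.906.
Var(X) = E[X²] − (E[X])² = 134.906 − 123.654 = 11.2516.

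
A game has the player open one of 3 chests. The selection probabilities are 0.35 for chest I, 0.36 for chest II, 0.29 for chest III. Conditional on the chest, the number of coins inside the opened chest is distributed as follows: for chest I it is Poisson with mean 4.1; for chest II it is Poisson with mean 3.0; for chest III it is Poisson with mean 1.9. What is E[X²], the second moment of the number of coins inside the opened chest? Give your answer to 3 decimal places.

For each component E[X²] = Var + (mean)², giving I: 20.91; II: 12; III: 5.51.
Overall E[X²] = 0.35·20.91 + 0.36·12 + 0.29·5.51 = 13.2364.

13.236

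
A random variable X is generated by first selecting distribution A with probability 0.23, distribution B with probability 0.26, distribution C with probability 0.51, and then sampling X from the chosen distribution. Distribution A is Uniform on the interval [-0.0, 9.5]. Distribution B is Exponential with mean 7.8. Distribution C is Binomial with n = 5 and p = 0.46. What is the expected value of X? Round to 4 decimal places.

Component means — A: 4.75; B: 7.8; C: 2.3.
E[X] = 0.23·4.75 + 0.26·7.8 + 0.51·2.3 = 4.2935.

4.2935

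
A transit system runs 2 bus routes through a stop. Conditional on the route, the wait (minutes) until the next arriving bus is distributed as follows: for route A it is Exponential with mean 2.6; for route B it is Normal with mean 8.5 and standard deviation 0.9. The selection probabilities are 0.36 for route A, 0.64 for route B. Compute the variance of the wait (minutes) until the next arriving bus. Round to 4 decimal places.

Per component, A: μ=2.6, E[X²]=13.52; B: μ=8.5, E[X²]=73.06.
E[X] = 0.36·2.6 + 0.64·8.5 = 6.376.
E[X²] = 0.36·13.52 + 0.64·73.06 = 51.6256.
Var(X) = E[X²] − (E[X])² = 51.6256 − 40.6534 = 10.9722.

10.9722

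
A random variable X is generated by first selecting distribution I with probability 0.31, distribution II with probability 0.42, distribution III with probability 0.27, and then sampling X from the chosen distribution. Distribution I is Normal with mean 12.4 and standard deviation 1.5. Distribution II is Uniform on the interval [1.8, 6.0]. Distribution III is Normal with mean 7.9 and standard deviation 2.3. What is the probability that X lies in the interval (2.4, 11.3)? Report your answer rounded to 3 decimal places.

Conditional on each component, P(2.4 < X < 11.3): I: 0.231678; II: 0.857143; III: 0.921937.
By total probability, P(2.4 < X < 11.3) = 0.31·0.231678 + 0.42·0.857143 + 0.27·0.921937 = 0.680743.

0.681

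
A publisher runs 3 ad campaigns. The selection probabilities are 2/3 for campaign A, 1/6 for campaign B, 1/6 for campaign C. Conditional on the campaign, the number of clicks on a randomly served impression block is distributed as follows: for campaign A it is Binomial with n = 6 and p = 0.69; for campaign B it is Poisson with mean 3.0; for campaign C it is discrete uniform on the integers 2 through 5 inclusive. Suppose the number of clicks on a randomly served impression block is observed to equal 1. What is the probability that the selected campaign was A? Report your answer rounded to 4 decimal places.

0.2409

Likelihoods P(X=1 | ·): A: 0.0118525; B: 0.149361; C: 0.
Posterior ∝ prior × likelihood. Numerator for A: 0.666667·0.0118525 = 0.00790165.
Normalizing constant: 0.666667·0.0118525 + 0.166667·0.149361 + 0.166667·0 = 0.0327952.
P(A | observation) = 0.00790165 / 0.0327952 = 0.240939.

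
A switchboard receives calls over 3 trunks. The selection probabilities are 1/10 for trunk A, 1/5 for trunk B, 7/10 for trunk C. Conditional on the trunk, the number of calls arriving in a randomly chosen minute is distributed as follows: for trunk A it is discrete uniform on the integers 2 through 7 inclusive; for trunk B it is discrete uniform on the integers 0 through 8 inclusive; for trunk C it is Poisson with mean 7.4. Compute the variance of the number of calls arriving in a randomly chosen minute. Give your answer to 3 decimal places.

9.017

Per component, A: μ=4.5, E[X²]=23.1667; B: μ=4, E[X²]=22.6667; C: μ=7.4, E[X²]=62.16.
E[X] = 0.1·4.5 + 0.2·4 + 0.7·7.4 = 6.43.
E[X²] = 0.1·23.1667 + 0.2·22.6667 + 0.7·62.16 = 50.362.
Var(X) = E[X²] − (E[X])² = 50.362 − 41.3449 = 9.0171.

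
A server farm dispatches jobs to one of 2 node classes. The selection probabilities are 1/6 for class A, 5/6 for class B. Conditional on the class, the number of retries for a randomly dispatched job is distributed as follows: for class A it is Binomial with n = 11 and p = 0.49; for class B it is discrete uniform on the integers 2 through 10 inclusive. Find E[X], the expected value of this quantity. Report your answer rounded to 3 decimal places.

5.898

Component means — A: 5.39; B: 6.
E[X] = 0.166667·5.39 + 0.833333·6 = 5.89833.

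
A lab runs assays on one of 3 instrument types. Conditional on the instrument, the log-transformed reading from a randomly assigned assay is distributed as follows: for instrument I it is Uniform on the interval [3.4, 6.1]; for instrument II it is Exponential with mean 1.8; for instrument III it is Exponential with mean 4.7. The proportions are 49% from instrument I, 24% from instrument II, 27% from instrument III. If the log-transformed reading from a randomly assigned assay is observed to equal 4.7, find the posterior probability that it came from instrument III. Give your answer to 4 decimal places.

Likelihoods f(4.7 | ·): I: 0.37037; II: 0.0408072; III: 0.0782722.
Posterior ∝ prior × likelihood. Numerator for III: 0.27·0.0782722 = 0.0211335.
Normalizing constant: 0.49·0.37037 + 0.24·0.0408072 + 0.27·0.0782722 = 0.212409.
P(III | observation) = 0.0211335 / 0.212409 = 0.0994945.

0.0995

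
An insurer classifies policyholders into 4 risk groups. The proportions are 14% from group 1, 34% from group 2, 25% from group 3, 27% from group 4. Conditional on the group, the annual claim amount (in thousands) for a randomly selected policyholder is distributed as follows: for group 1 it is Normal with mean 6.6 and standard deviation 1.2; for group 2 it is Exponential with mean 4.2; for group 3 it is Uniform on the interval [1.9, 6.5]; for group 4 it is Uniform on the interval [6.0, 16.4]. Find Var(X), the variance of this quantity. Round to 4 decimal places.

18.1550

Per component, 1: μ=6.6, E[X²]=45; 2: μ=4.2, E[X²]=35.28; 3: μ=4.2, E[X²]=19.4033; 4: μ=11.2, E[X²]=134.453.
E[X] = 0.14·6.6 + 0.34·4.2 + 0.25·4.2 + 0.27·11.2 = 6.426.
E[X²] = 0.14·45 + 0.34·35.28 + 0.25·19.4033 + 0.27·134.453 = 59.4484.
Var(X) = E[X²] − (E[X])² = 59.4484 − 41.2935 = 18.155.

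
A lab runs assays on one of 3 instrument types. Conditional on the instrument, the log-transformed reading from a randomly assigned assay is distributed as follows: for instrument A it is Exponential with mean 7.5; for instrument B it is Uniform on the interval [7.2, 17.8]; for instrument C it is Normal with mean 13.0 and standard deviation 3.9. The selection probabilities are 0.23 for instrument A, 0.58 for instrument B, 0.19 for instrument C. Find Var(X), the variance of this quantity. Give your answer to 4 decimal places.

25.9426

Per component, A: μ=7.5, E[X²]=112.5; B: μ=12.5, E[X²]=165.613; C: μ=13, E[X²]=184.21.
E[X] = 0.23·7.5 + 0.58·12.5 + 0.19·13 = 11.445.
E[X²] = 0.23·112.5 + 0.58·165.613 + 0.19·184.21 = 156.931.
Var(X) = E[X²] − (E[X])² = 156.931 − 130.988 = 25.9426.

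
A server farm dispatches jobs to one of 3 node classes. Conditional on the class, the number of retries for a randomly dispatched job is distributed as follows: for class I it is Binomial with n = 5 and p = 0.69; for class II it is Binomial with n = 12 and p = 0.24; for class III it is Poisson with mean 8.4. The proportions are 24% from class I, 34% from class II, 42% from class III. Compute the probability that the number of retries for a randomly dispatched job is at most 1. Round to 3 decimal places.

Conditional on each class, P(X ≤ 1): I: 0.0347244; II: 0.177849; III: 0.00211375.
By total probability, P(X ≤ 1) = 0.24·0.0347244 + 0.34·0.177849 + 0.42·0.00211375 = 0.0696902.

0.070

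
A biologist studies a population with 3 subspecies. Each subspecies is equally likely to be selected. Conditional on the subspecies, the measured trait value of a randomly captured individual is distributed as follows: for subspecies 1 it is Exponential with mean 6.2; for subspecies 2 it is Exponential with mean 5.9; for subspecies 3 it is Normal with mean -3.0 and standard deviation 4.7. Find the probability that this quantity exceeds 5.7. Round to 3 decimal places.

0.270

Conditional on each subspecies, P(X > 5.7): 1: 0.398776; 2: 0.380564; 3: 0.0320802.
By total probability, P(X > 5.7) = 0.333333·0.398776 + 0.333333·0.380564 + 0.333333·0.0320802 = 0.270473.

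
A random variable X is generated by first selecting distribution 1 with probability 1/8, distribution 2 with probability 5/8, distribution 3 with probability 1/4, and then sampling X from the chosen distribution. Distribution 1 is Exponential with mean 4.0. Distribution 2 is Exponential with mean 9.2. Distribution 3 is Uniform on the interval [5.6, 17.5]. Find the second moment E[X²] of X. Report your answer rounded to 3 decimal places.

For each component E[X²] = Var + (mean)², giving 1: 32; 2: 169.28; 3: 145.203.
Overall E[X²] = 0.125·32 + 0.625·169.28 + 0.25·145.203 = 146.101.

146.101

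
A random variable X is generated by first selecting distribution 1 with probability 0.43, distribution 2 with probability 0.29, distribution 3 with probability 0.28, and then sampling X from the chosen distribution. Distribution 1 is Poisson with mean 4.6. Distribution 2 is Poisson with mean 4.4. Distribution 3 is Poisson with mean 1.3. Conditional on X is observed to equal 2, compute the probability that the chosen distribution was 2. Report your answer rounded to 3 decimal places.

Likelihoods P(X=2 | ·): 1: 0.106348; 2: 0.118845; 3: 0.230289.
Posterior ∝ prior × likelihood. Numerator for 2: 0.29·0.118845 = 0.0344649.
Normalizing constant: 0.43·0.106348 + 0.29·0.118845 + 0.28·0.230289 = 0.144676.
P(2 | observation) = 0.0344649 / 0.144676 = 0.238222.

0.238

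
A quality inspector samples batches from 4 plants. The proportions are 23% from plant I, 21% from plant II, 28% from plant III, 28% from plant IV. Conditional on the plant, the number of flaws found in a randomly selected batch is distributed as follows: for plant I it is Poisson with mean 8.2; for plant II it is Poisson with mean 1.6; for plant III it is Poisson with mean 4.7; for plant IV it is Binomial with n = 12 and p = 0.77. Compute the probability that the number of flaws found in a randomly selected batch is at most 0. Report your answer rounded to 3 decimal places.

Conditional on each plant, P(X ≤ 0): I: 0.000274654; II: 0.201897; III: 0.00909528; IV: 2.19146e-08.
By total probability, P(X ≤ 0) = 0.23·0.000274654 + 0.21·0.201897 + 0.28·0.00909528 + 0.28·2.19146e-08 = 0.0450081.

0.045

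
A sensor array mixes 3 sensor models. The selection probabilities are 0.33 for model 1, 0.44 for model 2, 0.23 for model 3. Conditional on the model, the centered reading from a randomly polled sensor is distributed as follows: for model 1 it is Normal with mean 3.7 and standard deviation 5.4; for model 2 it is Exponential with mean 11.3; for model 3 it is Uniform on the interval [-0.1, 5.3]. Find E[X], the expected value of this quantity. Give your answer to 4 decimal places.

Component means — 1: 3.7; 2: 11.3; 3: 2.6.
E[X] = 0.33·3.7 + 0.44·11.3 + 0.23·2.6 = 6.791.

6.7910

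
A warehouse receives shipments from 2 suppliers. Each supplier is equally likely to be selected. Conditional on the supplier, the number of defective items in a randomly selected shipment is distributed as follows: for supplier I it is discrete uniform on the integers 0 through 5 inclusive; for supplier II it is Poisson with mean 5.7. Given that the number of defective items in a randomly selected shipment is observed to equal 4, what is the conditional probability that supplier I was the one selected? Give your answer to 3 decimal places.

Likelihoods P(X=4 | ·): I: 0.166667; II: 0.147167.
Posterior ∝ prior × likelihood. Numerator for I: 0.5·0.166667 = 0.0833333.
Normalizing constant: 0.5·0.166667 + 0.5·0.147167 = 0.156917.
P(I | observation) = 0.0833333 / 0.156917 = 0.531067.

0.531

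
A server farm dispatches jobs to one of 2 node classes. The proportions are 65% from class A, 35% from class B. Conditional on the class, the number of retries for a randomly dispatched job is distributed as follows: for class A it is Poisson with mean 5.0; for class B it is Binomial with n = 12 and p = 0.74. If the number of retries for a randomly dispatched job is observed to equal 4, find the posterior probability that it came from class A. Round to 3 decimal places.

0.991

Likelihoods P(X=4 | ·): A: 0.175467; B: 0.00309969.
Posterior ∝ prior × likelihood. Numerator for A: 0.65·0.175467 = 0.114054.
Normalizing constant: 0.65·0.175467 + 0.35·0.00309969 = 0.115139.
P(A | observation) = 0.114054 / 0.115139 = 0.990578.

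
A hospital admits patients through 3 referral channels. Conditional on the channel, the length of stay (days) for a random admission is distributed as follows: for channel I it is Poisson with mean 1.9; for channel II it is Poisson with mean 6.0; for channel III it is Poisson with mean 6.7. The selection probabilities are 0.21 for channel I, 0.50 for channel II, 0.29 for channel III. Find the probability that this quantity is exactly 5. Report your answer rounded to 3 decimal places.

Conditional on each channel, P(X = 5): I: 0.0308622; II: 0.160623; III: 0.13849.
By total probability, P(X = 5) = 0.21·0.0308622 + 0.5·0.160623 + 0.29·0.13849 = 0.126955.

0.127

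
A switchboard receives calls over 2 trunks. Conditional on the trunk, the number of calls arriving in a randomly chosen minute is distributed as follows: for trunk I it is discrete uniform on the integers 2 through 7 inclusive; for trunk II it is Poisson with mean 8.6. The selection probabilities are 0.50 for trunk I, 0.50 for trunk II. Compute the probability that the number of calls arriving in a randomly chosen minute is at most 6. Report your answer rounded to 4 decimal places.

Conditional on each trunk, P(X ≤ 6): I: 0.833333; II: 0.245676.
By total probability, P(X ≤ 6) = 0.5·0.833333 + 0.5·0.245676 = 0.539505.

0.5395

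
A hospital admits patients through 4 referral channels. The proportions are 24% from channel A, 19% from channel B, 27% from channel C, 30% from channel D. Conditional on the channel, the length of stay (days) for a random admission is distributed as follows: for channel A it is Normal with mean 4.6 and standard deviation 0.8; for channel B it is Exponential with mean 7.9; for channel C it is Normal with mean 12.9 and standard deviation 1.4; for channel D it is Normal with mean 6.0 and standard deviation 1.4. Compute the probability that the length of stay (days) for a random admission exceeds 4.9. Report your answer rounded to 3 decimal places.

Conditional on each channel, P(X > 4.9): A: 0.35383; B: 0.537808; C: 1; D: 0.783983.
By total probability, P(X > 4.9) = 0.24·0.35383 + 0.19·0.537808 + 0.27·1 + 0.3·0.783983 = 0.692298.

0.692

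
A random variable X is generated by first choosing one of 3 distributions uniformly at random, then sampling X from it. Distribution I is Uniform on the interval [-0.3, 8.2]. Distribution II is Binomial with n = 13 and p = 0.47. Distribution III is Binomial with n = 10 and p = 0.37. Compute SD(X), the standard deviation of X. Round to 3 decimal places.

Per component, I: μ=3.95, E[X²]=21.6233; II: μ=6.11, E[X²]=40.5704; III: μ=3.7, E[X²]=16.021.
E[X] = 0.333333·3.95 + 0.333333·6.11 + 0.333333·3.7 = 4.58667.
E[X²] = 0.333333·21.6233 + 0.333333·40.5704 + 0.333333·16.021 = 26.0716.
Var(X) = E[X²] − (E[X])² = 26.0716 − 21.0375 = 5.03407.
SD(X) = √5.03407 = 2.24367.

2.244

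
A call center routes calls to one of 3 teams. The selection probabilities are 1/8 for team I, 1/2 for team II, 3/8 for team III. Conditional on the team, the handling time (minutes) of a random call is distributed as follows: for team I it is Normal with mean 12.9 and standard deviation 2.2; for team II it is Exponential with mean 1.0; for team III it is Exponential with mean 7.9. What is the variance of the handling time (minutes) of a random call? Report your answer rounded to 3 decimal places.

Per component, I: μ=12.9, E[X²]=171.25; II: μ=1, E[X²]=2; III: μ=7.9, E[X²]=124.82.
E[X] = 0.125·12.9 + 0.5·1 + 0.375·7.9 = 5.075.
E[X²] = 0.125·171.25 + 0.5·2 + 0.375·124.82 = 69.2138.
Var(X) = E[X²] − (E[X])² = 69.2138 − 25.7556 = 43.4581.

43.458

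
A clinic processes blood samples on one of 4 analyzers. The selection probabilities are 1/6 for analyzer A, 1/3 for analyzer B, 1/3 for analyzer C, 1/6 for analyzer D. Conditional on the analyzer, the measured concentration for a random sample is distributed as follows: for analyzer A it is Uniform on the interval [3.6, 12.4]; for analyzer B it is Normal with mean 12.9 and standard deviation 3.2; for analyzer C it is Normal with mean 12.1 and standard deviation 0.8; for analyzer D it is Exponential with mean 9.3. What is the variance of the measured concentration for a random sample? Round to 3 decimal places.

Per component, A: μ=8, E[X²]=70.4533; B: μ=12.9, E[X²]=176.65; C: μ=12.1, E[X²]=147.05; D: μ=9.3, E[X²]=172.98.
E[X] = 0.166667·8 + 0.333333·12.9 + 0.333333·12.1 + 0.166667·9.3 = 11.2167.
E[X²] = 0.166667·70.4533 + 0.333333·176.65 + 0.333333·147.05 + 0.166667·172.98 = 148.472.
Var(X) = E[X²] − (E[X])² = 148.472 − 125.814 = 22.6586.

22.659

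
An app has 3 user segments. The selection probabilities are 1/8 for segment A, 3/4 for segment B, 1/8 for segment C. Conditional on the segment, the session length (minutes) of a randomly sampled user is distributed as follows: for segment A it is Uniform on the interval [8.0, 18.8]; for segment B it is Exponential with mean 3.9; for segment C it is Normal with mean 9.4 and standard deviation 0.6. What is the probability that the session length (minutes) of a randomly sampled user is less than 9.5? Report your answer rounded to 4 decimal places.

0.7725

Conditional on each segment, P(X < 9.5): A: 0.138889; B: 0.912481; C: 0.566184.
By total probability, P(X < 9.5) = 0.125·0.138889 + 0.75·0.912481 + 0.125·0.566184 = 0.772495.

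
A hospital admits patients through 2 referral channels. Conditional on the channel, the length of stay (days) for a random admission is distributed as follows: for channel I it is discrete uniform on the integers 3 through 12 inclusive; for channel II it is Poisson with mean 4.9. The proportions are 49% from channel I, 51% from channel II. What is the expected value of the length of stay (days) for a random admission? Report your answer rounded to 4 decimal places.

Component means — I: 7.5; II: 4.9.
E[X] = 0.49·7.5 + 0.51·4.9 = 6.174.

6.1740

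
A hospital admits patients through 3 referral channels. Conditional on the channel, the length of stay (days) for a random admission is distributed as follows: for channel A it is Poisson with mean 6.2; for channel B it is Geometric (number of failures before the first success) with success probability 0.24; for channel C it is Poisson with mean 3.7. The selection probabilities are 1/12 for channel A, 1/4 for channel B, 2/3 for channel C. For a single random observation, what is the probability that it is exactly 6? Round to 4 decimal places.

0.0836

Conditional on each channel, P(X = 6): A: 0.1601; B: 0.046248; C: 0.0881025.
By total probability, P(X = 6) = 0.0833333·0.1601 + 0.25·0.046248 + 0.666667·0.0881025 = 0.0836387.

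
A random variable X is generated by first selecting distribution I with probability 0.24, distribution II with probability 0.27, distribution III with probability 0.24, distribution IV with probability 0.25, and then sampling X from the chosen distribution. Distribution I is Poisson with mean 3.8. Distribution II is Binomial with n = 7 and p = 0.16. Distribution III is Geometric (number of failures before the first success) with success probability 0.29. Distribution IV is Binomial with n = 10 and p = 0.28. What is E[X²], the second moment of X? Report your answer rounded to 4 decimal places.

For each component E[X²] = Var + (mean)², giving I: 18.24; II: 2.1952; III: 14.4364; IV: 9.856.
Overall E[X²] = 0.24·18.24 + 0.27·2.1952 + 0.24·14.4364 + 0.25·9.856 = 10.899.

10.8990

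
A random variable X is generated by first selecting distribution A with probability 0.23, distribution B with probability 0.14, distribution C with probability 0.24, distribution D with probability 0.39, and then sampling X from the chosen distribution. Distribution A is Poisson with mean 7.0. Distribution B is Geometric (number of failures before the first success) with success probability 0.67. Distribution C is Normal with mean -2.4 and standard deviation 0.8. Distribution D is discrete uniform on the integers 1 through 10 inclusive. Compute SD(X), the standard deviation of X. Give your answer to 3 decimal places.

Per component, A: μ=7, E[X²]=56; B: μ=0.492537, E[X²]=0.977723; C: μ=-2.4, E[X²]=6.4; D: μ=5.5, E[X²]=38.5.
E[X] = 0.23·7 + 0.14·0.492537 + 0.24·-2.4 + 0.39·5.5 = 3.24796.
E[X²] = 0.23·56 + 0.14·0.977723 + 0.24·6.4 + 0.39·38.5 = 29.5679.
Var(X) = E[X²] − (E[X])² = 29.5679 − 10.5492 = 19.0187.
SD(X) = √19.0187 = 4.36104.

4.361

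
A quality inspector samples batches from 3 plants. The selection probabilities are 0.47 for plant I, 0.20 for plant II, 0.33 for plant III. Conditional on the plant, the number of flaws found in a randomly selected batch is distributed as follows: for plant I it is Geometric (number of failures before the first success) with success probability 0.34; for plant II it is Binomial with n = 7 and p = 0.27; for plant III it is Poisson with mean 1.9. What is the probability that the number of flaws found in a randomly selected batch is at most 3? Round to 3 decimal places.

0.851

Conditional on each plant, P(X ≤ 3): I: 0.810253; II: 0.909499; III: 0.874702.
By total probability, P(X ≤ 3) = 0.47·0.810253 + 0.2·0.909499 + 0.33·0.874702 = 0.85137.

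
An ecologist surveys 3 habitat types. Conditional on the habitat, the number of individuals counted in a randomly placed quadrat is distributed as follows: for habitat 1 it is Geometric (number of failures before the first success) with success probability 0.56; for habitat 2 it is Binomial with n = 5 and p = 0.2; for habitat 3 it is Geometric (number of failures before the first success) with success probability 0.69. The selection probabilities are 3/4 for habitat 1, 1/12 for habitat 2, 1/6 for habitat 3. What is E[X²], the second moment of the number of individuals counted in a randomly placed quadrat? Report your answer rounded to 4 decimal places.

For each component E[X²] = Var + (mean)², giving 1: 2.02041; 2: 1.8; 3: 0.852972.
Overall E[X²] = 0.75·2.02041 + 0.0833333·1.8 + 0.166667·0.852972 = 1.80747.

1.8075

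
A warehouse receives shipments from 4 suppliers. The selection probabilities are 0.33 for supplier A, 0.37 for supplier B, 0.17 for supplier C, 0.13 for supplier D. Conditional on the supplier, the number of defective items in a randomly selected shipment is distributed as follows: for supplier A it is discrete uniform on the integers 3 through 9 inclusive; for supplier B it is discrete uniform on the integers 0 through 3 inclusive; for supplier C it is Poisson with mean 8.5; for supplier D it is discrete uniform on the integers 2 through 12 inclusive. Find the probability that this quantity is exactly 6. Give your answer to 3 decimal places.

Conditional on each supplier, P(X = 6): A: 0.142857; B: 0; C: 0.106581; D: 0.0909091.
By total probability, P(X = 6) = 0.33·0.142857 + 0.37·0 + 0.17·0.106581 + 0.13·0.0909091 = 0.0770797.

0.077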